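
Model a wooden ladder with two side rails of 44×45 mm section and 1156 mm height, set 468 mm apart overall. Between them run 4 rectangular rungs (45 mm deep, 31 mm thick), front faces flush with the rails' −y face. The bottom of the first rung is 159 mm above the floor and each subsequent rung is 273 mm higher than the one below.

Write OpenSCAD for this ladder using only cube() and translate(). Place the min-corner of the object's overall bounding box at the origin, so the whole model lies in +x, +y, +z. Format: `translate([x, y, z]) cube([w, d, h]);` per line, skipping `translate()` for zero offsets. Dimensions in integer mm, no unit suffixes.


cube([44, 45, 1156]);
translate([424, 0, 0]) cube([44, 45, 1156]);
translate([44, 0, 159]) cube([380, 45, 31]);
translate([44, 0, 432]) cube([380, 45, 31]);
translate([44, 0, 705]) cube([380, 45, 31]);
translate([44, 0, 978]) cube([380, 45, 31]);


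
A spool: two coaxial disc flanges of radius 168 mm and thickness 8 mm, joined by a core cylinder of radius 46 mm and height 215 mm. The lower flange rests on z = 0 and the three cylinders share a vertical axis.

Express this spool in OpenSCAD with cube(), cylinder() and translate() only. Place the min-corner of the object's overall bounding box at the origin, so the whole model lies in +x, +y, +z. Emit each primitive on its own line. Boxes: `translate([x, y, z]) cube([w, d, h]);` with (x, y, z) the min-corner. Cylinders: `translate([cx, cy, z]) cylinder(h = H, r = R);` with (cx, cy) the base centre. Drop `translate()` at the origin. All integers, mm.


translate([168, 168, 0]) cylinder(h = 8, r = 168);
translate([168, 168, 8]) cylinder(h = 215, r = 46);
translate([168, 168, 223]) cylinder(h = 8, r = 168);


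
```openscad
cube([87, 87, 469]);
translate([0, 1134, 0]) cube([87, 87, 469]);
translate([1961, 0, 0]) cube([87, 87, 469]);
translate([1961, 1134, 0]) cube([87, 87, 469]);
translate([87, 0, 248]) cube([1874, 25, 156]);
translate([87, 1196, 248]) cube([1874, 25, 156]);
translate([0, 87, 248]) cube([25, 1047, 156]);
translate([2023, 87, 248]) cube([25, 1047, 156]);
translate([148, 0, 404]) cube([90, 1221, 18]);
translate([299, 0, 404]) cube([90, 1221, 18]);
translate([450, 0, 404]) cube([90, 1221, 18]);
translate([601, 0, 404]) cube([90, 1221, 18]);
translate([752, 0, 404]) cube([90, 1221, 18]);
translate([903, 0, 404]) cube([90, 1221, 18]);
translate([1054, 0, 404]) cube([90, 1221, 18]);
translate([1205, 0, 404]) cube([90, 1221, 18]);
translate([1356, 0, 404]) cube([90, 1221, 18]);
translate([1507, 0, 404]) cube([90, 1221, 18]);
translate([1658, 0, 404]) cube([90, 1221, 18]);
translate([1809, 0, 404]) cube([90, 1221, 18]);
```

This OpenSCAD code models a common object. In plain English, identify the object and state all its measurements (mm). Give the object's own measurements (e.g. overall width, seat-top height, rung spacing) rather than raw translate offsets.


A bed frame 2048 mm long (x) by 1221 mm wide (y). Four 87×87 mm corner posts, 469 mm tall, at the corners of the footprint. Four rails of 25 mm thickness and 156 mm height run between adjacent posts with their undersides at z = 248 mm, their outer faces flush with the outside of the frame (the two x-running rails run between the posts' inner faces; the two y-running rails run between the posts' inner faces). 12 slats, each 90 mm wide (x) and 18 mm thick, lie across the top of the two x-running rails, running the full 1221 mm width of the frame in y; along x they sit between the end posts with a 61 mm gap after the −x posts and between neighbouring slats, leaving 62 mm before the +x posts.


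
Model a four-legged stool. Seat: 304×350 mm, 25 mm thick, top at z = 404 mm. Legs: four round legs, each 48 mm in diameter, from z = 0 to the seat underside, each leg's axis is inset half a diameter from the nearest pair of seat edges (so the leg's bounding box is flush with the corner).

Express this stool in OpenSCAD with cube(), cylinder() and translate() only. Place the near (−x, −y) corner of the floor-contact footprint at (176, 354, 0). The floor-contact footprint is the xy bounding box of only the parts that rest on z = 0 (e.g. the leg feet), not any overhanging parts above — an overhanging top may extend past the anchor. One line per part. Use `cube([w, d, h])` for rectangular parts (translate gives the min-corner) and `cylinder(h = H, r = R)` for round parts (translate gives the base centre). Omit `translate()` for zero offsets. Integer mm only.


// leg_h = 404 - 25 = 379
translate([176, 354, 379]) cube([304, 350, 25]);
translate([200, 378, 0]) cylinder(h = 379, r = 24);
translate([456, 378, 0]) cylinder(h = 379, r = 24);
translate([200, 680, 0]) cylinder(h = 379, r = 24);
translate([456, 680, 0]) cylinder(h = 379, r = 24);


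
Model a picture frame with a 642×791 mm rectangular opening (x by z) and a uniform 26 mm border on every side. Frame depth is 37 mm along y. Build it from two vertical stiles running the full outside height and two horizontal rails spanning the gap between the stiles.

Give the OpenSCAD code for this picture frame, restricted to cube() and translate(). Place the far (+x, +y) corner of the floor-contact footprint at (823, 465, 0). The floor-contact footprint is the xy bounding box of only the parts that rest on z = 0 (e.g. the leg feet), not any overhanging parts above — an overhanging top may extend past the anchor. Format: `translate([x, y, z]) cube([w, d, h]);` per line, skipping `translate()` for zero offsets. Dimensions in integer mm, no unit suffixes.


translate([129, 428, 0]) cube([26, 37, 843]);
translate([797, 428, 0]) cube([26, 37, 843]);
translate([155, 428, 0]) cube([642, 37, 26]);
translate([155, 428, 817]) cube([642, 37, 26]);


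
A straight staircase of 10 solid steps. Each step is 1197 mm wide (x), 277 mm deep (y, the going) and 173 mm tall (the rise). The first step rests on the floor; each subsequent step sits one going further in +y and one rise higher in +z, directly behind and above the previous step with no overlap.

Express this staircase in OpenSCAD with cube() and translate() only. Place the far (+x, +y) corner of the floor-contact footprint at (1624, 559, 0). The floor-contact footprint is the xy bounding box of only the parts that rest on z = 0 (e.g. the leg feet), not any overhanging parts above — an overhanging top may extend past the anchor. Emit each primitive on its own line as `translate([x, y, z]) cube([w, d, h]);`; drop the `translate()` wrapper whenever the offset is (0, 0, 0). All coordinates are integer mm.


translate([427, 282, 0]) cube([1197, 277, 173]);
translate([427, 559, 173]) cube([1197, 277, 173]);
translate([427, 836, 346]) cube([1197, 277, 173]);
translate([427, 1113, 519]) cube([1197, 277, 173]);
translate([427, 1390, 692]) cube([1197, 277, 173]);
translate([427, 1667, 865]) cube([1197, 277, 173]);
translate([427, 1944, 1038]) cube([1197, 277, 173]);
translate([427, 2221, 1211]) cube([1197, 277, 173]);
translate([427, 2498, 1384]) cube([1197, 277, 173]);
translate([427, 2775, 1557]) cube([1197, 277, 173]);


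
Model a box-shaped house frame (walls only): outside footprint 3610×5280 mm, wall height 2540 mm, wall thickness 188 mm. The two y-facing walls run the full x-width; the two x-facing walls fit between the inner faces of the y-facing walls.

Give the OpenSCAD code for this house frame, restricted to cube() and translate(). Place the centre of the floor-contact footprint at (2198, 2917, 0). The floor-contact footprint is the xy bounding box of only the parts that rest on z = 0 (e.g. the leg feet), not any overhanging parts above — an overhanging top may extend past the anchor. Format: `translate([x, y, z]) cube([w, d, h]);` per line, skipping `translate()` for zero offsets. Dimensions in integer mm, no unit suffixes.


translate([393, 277, 0]) cube([3610, 188, 2540]);
translate([393, 5369, 0]) cube([3610, 188, 2540]);
translate([393, 465, 0]) cube([188, 4904, 2540]);
translate([3815, 465, 0]) cube([188, 4904, 2540]);


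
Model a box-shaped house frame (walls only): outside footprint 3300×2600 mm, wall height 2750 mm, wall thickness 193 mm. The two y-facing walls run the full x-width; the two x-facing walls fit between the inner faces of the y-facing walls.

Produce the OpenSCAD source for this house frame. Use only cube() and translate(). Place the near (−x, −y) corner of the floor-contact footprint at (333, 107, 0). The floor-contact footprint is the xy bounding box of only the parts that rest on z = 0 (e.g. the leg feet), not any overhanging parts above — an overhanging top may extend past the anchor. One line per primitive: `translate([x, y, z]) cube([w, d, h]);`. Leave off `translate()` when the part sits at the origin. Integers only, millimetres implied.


translate([333, 107, 0]) cube([3300, 193, 2750]);
translate([333, 2514, 0]) cube([3300, 193, 2750]);
translate([333, 300, 0]) cube([193, 2214, 2750]);
translate([3440, 300, 0]) cube([193, 2214, 2750]);


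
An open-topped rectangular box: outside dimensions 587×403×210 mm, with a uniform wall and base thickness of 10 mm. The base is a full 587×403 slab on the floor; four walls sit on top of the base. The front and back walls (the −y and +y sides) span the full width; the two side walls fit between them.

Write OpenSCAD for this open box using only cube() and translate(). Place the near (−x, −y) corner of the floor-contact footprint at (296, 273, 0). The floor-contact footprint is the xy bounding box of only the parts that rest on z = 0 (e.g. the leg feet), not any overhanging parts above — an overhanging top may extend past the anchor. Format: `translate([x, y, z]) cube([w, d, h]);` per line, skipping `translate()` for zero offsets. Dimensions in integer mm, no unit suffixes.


translate([296, 273, 0]) cube([587, 403, 10]);
translate([296, 273, 10]) cube([587, 10, 200]);
translate([296, 666, 10]) cube([587, 10, 200]);
translate([296, 283, 10]) cube([10, 383, 200]);
translate([873, 283, 10]) cube([10, 383, 200]);


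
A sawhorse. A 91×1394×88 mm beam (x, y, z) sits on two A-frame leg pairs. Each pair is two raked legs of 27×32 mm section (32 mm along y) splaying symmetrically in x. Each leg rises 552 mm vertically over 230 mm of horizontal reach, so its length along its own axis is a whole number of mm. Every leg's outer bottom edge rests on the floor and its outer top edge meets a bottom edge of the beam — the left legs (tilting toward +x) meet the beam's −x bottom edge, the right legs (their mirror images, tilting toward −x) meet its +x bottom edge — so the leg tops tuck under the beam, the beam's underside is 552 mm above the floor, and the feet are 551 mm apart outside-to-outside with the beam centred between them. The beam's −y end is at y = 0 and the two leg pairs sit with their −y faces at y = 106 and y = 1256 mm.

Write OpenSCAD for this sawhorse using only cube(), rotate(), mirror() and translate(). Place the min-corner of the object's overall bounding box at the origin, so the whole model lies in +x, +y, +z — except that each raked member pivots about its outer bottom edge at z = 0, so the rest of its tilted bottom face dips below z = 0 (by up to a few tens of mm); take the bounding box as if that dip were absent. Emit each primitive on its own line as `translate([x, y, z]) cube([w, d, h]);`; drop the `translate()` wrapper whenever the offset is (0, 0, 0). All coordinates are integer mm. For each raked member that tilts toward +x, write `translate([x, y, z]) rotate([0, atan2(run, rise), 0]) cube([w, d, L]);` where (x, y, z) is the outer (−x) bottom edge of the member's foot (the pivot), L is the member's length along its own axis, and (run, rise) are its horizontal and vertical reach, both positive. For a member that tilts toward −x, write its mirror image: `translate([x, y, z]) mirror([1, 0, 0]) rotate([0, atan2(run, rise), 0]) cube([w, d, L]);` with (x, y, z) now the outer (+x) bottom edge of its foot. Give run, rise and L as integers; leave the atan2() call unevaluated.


translate([230, 0, 552]) cube([91, 1394, 88]);
translate([0, 106, 0]) rotate([0, atan2(230, 552), 0]) cube([27, 32, 598]);
translate([551, 106, 0]) mirror([1, 0, 0]) rotate([0, atan2(230, 552), 0]) cube([27, 32, 598]);
translate([0, 1256, 0]) rotate([0, atan2(230, 552), 0]) cube([27, 32, 598]);
translate([551, 1256, 0]) mirror([1, 0, 0]) rotate([0, atan2(230, 552), 0]) cube([27, 32, 598]);


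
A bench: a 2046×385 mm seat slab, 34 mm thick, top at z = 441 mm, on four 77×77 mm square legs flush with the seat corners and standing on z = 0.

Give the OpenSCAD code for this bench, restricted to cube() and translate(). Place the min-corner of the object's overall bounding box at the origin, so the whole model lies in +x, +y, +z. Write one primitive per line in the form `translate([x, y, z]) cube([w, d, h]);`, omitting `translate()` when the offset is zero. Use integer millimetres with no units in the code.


translate([0, 0, 407]) cube([2046, 385, 34]);
cube([77, 77, 407]);
translate([0, 308, 0]) cube([77, 77, 407]);
translate([1969, 0, 0]) cube([77, 77, 407]);
translate([1969, 308, 0]) cube([77, 77, 407]);


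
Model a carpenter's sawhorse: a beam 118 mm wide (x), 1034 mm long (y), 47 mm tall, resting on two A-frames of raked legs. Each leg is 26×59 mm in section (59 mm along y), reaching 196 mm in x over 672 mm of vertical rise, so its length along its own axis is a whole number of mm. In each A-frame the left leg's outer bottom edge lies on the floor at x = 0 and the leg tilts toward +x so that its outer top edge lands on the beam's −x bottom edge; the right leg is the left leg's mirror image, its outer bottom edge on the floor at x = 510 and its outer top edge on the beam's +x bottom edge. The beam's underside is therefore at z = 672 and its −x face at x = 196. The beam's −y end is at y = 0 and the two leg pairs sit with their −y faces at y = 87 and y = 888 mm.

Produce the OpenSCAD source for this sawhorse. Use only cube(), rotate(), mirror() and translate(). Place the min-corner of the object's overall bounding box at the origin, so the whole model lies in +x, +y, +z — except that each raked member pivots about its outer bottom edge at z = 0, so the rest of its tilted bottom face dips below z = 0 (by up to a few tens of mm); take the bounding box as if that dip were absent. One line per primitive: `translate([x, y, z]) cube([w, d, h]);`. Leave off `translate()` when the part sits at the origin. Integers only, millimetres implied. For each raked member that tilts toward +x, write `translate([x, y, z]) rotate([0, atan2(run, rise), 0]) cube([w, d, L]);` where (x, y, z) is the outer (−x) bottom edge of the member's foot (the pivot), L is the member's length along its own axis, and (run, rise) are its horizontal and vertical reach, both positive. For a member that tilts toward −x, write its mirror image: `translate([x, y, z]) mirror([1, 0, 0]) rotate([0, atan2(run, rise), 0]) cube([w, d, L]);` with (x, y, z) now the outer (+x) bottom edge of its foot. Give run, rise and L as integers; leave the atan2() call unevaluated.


translate([196, 0, 672]) cube([118, 1034, 47]);
translate([0, 87, 0]) rotate([0, atan2(196, 672), 0]) cube([26, 59, 700]);
translate([510, 87, 0]) mirror([1, 0, 0]) rotate([0, atan2(196, 672), 0]) cube([26, 59, 700]);
translate([0, 888, 0]) rotate([0, atan2(196, 672), 0]) cube([26, 59, 700]);
translate([510, 888, 0]) mirror([1, 0, 0]) rotate([0, atan2(196, 672), 0]) cube([26, 59, 700]);


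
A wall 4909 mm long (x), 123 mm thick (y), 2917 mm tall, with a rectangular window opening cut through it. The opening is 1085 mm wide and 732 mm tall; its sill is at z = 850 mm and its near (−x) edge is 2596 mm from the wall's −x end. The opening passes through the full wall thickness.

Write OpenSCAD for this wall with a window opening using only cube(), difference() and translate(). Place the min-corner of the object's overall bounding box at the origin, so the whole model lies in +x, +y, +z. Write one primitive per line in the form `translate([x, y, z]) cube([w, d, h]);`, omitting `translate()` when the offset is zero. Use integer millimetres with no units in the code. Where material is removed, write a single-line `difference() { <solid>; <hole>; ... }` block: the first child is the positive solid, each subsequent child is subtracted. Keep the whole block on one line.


difference() { cube([4909, 123, 2917]); translate([2596, 0, 850]) cube([1085, 123, 732]); }


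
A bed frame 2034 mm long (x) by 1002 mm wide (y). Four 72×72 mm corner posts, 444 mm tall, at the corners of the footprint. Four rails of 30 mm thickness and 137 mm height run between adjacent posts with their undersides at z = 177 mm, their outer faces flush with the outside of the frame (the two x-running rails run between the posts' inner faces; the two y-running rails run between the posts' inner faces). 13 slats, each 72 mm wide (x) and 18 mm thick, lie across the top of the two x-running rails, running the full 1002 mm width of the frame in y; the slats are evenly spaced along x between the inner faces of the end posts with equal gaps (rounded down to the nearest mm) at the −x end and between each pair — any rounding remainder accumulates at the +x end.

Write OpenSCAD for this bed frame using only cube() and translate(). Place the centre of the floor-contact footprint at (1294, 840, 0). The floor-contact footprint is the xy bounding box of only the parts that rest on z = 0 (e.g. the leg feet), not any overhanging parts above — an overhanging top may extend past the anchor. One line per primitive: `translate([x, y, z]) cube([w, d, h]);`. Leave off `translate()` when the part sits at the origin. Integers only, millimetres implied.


// slat z = rail_z + rail_h = 177 + 137 = 314
// slat gap = ⌊(1890 − 13·72) / 14⌋ = 68
translate([277, 339, 0]) cube([72, 72, 444]);
translate([277, 1269, 0]) cube([72, 72, 444]);
translate([2239, 339, 0]) cube([72, 72, 444]);
translate([2239, 1269, 0]) cube([72, 72, 444]);
translate([349, 339, 177]) cube([1890, 30, 137]);
translate([349, 1311, 177]) cube([1890, 30, 137]);
translate([277, 411, 177]) cube([30, 858, 137]);
translate([2281, 411, 177]) cube([30, 858, 137]);
translate([417, 339, 314]) cube([72, 1002, 18]);
translate([557, 339, 314]) cube([72, 1002, 18]);
translate([697, 339, 314]) cube([72, 1002, 18]);
translate([837, 339, 314]) cube([72, 1002, 18]);
translate([977, 339, 314]) cube([72, 1002, 18]);
translate([1117, 339, 314]) cube([72, 1002, 18]);
translate([1257, 339, 314]) cube([72, 1002, 18]);
translate([1397, 339, 314]) cube([72, 1002, 18]);
translate([1537, 339, 314]) cube([72, 1002, 18]);
translate([1677, 339, 314]) cube([72, 1002, 18]);
translate([1817, 339, 314]) cube([72, 1002, 18]);
translate([1957, 339, 314]) cube([72, 1002, 18]);
translate([2097, 339, 314]) cube([72, 1002, 18]);


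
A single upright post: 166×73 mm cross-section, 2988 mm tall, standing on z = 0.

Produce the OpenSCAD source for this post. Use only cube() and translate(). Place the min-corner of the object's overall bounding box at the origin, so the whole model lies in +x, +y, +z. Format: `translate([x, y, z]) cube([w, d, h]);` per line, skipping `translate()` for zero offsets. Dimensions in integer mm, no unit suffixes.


cube([166, 73, 2988]);


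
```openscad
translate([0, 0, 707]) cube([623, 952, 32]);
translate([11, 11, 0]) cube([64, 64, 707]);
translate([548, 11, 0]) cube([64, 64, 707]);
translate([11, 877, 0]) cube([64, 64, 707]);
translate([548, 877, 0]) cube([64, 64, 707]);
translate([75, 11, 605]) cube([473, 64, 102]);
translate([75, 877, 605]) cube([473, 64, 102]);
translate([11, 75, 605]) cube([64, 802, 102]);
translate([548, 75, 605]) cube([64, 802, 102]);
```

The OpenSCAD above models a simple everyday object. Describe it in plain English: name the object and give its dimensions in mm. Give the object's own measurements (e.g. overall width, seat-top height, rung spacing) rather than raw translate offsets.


A table: top 623 mm (x) × 952 mm (y), 32 mm thick, upper face at z = 739 mm, on four 64×64 mm square legs, each inset 11 mm from the nearest pair of top edges from z = 0 to the bottom of the top. Four apron rails, 64 mm thick and 102 mm tall, run between adjacent legs with their top edges flush with the underside of the top and their outer faces flush with the legs' outer faces.


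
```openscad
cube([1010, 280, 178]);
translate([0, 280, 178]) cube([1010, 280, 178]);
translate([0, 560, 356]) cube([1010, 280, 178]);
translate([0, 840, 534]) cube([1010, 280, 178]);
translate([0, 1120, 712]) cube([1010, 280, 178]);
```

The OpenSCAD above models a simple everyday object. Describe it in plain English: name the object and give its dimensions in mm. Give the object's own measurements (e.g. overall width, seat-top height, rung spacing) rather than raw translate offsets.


A straight staircase of 5 solid steps. Each step is 1010 mm wide (x), 280 mm deep (y, the going) and 178 mm tall (the rise). The first step rests on the floor; each subsequent step sits one going further in +y and one rise higher in +z, directly behind and above the previous step with no overlap.


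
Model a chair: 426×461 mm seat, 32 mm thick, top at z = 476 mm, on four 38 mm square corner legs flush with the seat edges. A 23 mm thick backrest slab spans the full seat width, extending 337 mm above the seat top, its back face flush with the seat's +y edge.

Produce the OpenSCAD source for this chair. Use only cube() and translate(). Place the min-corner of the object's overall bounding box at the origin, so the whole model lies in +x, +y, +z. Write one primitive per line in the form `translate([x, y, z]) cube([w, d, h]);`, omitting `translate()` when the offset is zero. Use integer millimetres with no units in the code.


translate([0, 0, 444]) cube([426, 461, 32]);
cube([38, 38, 444]);
translate([388, 0, 0]) cube([38, 38, 444]);
translate([0, 423, 0]) cube([38, 38, 444]);
translate([388, 423, 0]) cube([38, 38, 444]);
translate([0, 438, 476]) cube([426, 23, 337]);


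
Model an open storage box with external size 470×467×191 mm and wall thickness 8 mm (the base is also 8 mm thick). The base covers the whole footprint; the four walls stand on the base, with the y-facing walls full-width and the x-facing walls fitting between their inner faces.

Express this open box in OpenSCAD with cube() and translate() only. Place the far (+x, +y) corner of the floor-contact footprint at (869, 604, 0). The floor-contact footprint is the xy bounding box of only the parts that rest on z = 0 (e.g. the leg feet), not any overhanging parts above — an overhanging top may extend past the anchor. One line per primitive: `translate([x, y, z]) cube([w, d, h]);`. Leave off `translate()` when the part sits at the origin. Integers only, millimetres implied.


translate([399, 137, 0]) cube([470, 467, 8]);
translate([399, 137, 8]) cube([470, 8, 183]);
translate([399, 596, 8]) cube([470, 8, 183]);
translate([399, 145, 8]) cube([8, 451, 183]);
translate([861, 145, 8]) cube([8, 451, 183]);


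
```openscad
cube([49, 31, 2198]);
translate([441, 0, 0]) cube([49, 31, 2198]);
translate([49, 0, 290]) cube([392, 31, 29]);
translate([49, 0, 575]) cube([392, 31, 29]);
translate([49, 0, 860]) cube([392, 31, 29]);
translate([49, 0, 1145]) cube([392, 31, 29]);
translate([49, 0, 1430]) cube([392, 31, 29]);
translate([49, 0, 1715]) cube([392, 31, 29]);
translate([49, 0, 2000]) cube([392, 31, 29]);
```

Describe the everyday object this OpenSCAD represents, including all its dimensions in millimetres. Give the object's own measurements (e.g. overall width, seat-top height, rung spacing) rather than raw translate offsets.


A straight ladder. Two 49×31 mm vertical rails, 2198 mm tall, stand 490 mm apart (outside-to-outside) with their front faces coplanar on the −y side. 7 rungs, each 31 mm deep and 29 mm tall, span between the inner faces of the rails, front faces flush with the rails. The lowest rung's underside is at z = 290 mm and rungs are spaced 285 mm apart (underside to underside).


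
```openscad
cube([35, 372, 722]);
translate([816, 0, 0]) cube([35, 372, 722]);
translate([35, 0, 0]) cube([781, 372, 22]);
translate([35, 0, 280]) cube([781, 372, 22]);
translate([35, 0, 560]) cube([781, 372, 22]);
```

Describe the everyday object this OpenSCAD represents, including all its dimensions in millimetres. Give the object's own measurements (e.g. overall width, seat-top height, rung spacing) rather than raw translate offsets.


An open bookshelf. Two side panels, each 35 mm thick, 372 mm deep and 722 mm tall, stand 851 mm apart (outside-to-outside). Between them sit 3 shelves, each 22 mm thick and 372 mm deep, spanning the full gap between the sides. The bottom shelf rests on the floor (its underside at z = 0) and the clear gap between one shelf's top and the next shelf's underside is 258 mm.


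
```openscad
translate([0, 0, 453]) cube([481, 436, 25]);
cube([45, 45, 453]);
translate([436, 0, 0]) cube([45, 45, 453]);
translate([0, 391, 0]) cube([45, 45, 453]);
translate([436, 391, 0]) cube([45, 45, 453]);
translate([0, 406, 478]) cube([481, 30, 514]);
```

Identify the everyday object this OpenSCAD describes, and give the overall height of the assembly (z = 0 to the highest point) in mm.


A chair. The overall height is 992 mm.

A slab on four corner posts with a tall panel at the back — a chair. The seat slab sits at z = 453 with thickness 25, and the 514 mm backrest starts at the seat top, so the overall height is 453 + 25 + 514 = 992 mm.


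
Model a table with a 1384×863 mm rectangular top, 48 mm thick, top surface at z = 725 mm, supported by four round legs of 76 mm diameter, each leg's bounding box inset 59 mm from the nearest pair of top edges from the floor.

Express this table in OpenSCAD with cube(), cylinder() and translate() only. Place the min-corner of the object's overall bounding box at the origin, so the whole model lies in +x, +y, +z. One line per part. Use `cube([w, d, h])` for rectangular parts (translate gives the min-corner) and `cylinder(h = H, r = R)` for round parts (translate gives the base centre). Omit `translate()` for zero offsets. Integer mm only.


translate([0, 0, 677]) cube([1384, 863, 48]);
translate([97, 97, 0]) cylinder(h = 677, r = 38);
translate([1287, 97, 0]) cylinder(h = 677, r = 38);
translate([97, 766, 0]) cylinder(h = 677, r = 38);
translate([1287, 766, 0]) cylinder(h = 677, r = 38);


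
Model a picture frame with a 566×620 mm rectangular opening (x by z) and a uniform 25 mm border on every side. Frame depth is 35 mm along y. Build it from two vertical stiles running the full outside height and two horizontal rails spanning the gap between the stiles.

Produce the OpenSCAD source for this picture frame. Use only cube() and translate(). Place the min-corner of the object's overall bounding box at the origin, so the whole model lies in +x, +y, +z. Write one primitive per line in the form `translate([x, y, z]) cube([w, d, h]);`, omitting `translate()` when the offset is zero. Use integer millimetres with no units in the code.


cube([25, 35, 670]);
translate([591, 0, 0]) cube([25, 35, 670]);
translate([25, 0, 0]) cube([566, 35, 25]);
translate([25, 0, 645]) cube([566, 35, 25]);


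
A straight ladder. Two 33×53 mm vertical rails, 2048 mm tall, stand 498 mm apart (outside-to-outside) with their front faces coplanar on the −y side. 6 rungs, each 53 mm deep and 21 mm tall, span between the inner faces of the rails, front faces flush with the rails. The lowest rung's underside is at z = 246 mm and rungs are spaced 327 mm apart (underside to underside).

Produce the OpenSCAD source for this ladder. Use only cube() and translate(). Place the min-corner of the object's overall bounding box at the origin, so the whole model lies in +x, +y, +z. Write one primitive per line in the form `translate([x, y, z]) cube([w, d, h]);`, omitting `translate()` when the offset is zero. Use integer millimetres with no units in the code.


cube([33, 53, 2048]);
translate([465, 0, 0]) cube([33, 53, 2048]);
translate([33, 0, 246]) cube([432, 53, 21]);
translate([33, 0, 573]) cube([432, 53, 21]);
translate([33, 0, 900]) cube([432, 53, 21]);
translate([33, 0, 1227]) cube([432, 53, 21]);
translate([33, 0, 1554]) cube([432, 53, 21]);
translate([33, 0, 1881]) cube([432, 53, 21]);


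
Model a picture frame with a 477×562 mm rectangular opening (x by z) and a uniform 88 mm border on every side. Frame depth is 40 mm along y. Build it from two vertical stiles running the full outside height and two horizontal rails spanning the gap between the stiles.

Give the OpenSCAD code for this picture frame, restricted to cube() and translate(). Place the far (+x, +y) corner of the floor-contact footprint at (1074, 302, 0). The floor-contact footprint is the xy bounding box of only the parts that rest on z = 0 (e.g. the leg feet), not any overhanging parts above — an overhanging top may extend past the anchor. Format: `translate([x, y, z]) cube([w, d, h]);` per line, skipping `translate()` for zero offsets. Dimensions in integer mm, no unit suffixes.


translate([421, 262, 0]) cube([88, 40, 738]);
translate([986, 262, 0]) cube([88, 40, 738]);
translate([509, 262, 0]) cube([477, 40, 88]);
translate([509, 262, 650]) cube([477, 40, 88]);


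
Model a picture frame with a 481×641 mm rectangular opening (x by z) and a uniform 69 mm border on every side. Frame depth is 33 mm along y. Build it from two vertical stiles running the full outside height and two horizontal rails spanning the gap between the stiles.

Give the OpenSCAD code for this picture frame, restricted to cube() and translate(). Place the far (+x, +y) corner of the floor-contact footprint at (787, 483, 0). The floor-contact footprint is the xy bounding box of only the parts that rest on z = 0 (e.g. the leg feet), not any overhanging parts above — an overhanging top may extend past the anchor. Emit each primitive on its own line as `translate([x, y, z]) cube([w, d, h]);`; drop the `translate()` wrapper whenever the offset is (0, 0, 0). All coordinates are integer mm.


translate([168, 450, 0]) cube([69, 33, 779]);
translate([718, 450, 0]) cube([69, 33, 779]);
translate([237, 450, 0]) cube([481, 33, 69]);
translate([237, 450, 710]) cube([481, 33, 69]);


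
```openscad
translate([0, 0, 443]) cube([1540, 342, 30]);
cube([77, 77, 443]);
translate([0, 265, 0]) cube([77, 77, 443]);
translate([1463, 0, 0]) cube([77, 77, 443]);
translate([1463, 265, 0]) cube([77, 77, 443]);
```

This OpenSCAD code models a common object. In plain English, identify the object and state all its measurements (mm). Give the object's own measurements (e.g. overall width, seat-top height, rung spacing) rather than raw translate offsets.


A long wooden bench with a 1540 mm (x) × 342 mm (y) seat, 30 mm thick, its top surface 473 mm above the floor. Four 77 mm square legs at the seat corners, flush with the edges, run from z = 0 to the seat underside.


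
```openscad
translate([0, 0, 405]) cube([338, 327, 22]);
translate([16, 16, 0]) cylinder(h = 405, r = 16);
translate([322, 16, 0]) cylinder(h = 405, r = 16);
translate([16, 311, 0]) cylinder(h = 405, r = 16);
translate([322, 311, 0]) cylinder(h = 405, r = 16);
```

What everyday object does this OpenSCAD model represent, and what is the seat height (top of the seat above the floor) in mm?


A stool. The seat height is 427 mm.

A 338×327×22 slab at z = 405 on four corner cylinders — a stool. The seat top is 405 + 22 = 427 mm.


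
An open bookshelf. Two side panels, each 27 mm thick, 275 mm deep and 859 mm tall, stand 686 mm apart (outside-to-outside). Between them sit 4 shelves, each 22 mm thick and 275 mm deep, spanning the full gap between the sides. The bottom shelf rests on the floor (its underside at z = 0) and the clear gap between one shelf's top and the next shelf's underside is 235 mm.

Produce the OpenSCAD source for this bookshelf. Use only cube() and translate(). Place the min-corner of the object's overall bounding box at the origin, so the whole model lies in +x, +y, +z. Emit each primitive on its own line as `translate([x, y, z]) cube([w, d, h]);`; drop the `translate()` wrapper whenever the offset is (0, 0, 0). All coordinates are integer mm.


cube([27, 275, 859]);
translate([659, 0, 0]) cube([27, 275, 859]);
translate([27, 0, 0]) cube([632, 275, 22]);
translate([27, 0, 257]) cube([632, 275, 22]);
translate([27, 0, 514]) cube([632, 275, 22]);
translate([27, 0, 771]) cube([632, 275, 22]);


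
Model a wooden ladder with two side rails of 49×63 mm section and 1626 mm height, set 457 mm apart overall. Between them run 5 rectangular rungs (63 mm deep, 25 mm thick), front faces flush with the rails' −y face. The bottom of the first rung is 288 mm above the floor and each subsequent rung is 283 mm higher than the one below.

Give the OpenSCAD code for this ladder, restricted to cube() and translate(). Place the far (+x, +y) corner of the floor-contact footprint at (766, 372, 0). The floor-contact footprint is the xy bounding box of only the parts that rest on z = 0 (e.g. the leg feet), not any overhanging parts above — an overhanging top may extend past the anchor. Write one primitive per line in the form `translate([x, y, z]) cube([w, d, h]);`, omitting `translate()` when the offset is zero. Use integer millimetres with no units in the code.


translate([309, 309, 0]) cube([49, 63, 1626]);
translate([717, 309, 0]) cube([49, 63, 1626]);
translate([358, 309, 288]) cube([359, 63, 25]);
translate([358, 309, 571]) cube([359, 63, 25]);
translate([358, 309, 854]) cube([359, 63, 25]);
translate([358, 309, 1137]) cube([359, 63, 25]);
translate([358, 309, 1420]) cube([359, 63, 25]);


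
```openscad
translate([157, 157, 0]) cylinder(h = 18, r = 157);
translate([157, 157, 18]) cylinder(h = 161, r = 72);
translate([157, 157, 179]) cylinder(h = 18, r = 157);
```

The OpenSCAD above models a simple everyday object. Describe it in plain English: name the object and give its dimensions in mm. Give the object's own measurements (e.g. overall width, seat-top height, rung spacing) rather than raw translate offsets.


A spool: two coaxial disc flanges of radius 157 mm and thickness 18 mm, joined by a core cylinder of radius 72 mm and height 161 mm. The lower flange rests on z = 0 and the three cylinders share a vertical axis.


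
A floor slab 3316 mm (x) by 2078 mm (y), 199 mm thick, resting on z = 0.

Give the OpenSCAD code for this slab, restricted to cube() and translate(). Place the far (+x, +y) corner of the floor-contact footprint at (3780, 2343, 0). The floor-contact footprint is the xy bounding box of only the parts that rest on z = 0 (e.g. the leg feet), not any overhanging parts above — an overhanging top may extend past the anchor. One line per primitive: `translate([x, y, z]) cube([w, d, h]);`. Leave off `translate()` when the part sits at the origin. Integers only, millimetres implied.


translate([464, 265, 0]) cube([3316, 2078, 199]);


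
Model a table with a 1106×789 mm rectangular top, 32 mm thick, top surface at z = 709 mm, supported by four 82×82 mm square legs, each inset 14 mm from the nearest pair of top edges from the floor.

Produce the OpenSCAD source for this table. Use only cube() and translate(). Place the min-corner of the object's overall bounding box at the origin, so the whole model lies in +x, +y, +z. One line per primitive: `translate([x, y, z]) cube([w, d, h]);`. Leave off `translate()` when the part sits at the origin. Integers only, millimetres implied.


translate([0, 0, 677]) cube([1106, 789, 32]);
translate([14, 14, 0]) cube([82, 82, 677]);
translate([1010, 14, 0]) cube([82, 82, 677]);
translate([14, 693, 0]) cube([82, 82, 677]);
translate([1010, 693, 0]) cube([82, 82, 677]);


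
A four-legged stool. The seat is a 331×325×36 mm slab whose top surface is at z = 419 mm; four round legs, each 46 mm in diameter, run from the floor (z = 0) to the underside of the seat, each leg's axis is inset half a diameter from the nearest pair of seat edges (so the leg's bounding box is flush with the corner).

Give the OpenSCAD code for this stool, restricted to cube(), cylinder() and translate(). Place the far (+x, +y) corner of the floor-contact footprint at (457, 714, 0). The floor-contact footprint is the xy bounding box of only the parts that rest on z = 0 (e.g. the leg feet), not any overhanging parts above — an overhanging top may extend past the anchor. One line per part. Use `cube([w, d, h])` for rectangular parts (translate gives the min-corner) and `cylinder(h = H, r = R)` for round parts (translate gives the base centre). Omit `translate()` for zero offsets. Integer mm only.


translate([126, 389, 383]) cube([331, 325, 36]);
translate([149, 412, 0]) cylinder(h = 383, r = 23);
translate([434, 412, 0]) cylinder(h = 383, r = 23);
translate([149, 691, 0]) cylinder(h = 383, r = 23);
translate([434, 691, 0]) cylinder(h = 383, r = 23);


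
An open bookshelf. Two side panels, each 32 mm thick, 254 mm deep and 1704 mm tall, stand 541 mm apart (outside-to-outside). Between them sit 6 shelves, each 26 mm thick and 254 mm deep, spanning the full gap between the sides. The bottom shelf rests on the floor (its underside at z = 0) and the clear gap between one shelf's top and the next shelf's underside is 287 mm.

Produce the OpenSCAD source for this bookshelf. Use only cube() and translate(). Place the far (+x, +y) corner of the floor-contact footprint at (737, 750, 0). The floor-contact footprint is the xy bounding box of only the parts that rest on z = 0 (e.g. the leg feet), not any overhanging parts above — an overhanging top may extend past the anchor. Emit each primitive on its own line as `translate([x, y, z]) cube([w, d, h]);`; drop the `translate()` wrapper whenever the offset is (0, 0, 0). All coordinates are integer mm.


translate([196, 496, 0]) cube([32, 254, 1704]);
translate([705, 496, 0]) cube([32, 254, 1704]);
translate([228, 496, 0]) cube([477, 254, 26]);
translate([228, 496, 313]) cube([477, 254, 26]);
translate([228, 496, 626]) cube([477, 254, 26]);
translate([228, 496, 939]) cube([477, 254, 26]);
translate([228, 496, 1252]) cube([477, 254, 26]);
translate([228, 496, 1565]) cube([477, 254, 26]);


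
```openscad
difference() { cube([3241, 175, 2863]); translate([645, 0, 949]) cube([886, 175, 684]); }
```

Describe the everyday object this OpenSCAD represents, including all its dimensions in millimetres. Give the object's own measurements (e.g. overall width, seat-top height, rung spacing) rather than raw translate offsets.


A wall 3241 mm long (x), 175 mm thick (y), 2863 mm tall, with a rectangular window opening cut through it. The opening is 886 mm wide and 684 mm tall; its sill is at z = 949 mm and its near (−x) edge is 645 mm from the wall's −x end. The opening passes through the full wall thickness.


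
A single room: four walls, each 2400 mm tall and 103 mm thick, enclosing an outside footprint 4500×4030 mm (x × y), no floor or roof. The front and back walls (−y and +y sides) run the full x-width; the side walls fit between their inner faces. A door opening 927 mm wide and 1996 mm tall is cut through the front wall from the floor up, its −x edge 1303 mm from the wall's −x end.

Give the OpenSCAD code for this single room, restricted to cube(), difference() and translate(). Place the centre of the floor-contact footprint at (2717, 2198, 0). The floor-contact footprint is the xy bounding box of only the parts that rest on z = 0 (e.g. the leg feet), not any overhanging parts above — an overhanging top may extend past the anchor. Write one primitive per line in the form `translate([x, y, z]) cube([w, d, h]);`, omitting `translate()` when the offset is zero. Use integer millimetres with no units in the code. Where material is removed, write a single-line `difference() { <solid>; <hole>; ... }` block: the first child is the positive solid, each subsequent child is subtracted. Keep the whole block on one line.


difference() { translate([467, 183, 0]) cube([4500, 103, 2400]); translate([1770, 183, 0]) cube([927, 103, 1996]); }
translate([467, 4110, 0]) cube([4500, 103, 2400]);
translate([467, 286, 0]) cube([103, 3824, 2400]);
translate([4864, 286, 0]) cube([103, 3824, 2400]);


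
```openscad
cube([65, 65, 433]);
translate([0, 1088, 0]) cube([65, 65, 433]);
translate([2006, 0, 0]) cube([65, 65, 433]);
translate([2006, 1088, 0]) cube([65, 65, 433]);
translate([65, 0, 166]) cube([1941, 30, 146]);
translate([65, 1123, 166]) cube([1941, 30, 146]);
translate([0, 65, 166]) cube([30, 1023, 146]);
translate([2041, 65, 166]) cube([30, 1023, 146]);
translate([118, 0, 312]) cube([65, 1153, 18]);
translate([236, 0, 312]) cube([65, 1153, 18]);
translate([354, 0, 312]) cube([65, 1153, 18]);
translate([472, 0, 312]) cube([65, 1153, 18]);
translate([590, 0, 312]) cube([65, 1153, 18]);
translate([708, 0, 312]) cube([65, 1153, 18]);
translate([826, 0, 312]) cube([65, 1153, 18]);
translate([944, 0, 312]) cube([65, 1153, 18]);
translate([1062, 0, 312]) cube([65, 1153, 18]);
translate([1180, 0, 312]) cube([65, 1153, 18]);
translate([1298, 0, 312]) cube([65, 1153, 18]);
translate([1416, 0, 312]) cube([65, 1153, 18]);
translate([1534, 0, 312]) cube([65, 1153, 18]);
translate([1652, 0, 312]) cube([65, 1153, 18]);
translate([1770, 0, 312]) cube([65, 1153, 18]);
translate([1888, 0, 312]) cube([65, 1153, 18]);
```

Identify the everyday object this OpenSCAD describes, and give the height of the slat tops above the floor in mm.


A bed frame. The slat-top height is 330 mm.

Four posts, four rails, and a row of slats — a bed frame. Slats sit on the rails at z = 166 + 146 = 312; with slat thickness 18, the top is 330 mm.
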